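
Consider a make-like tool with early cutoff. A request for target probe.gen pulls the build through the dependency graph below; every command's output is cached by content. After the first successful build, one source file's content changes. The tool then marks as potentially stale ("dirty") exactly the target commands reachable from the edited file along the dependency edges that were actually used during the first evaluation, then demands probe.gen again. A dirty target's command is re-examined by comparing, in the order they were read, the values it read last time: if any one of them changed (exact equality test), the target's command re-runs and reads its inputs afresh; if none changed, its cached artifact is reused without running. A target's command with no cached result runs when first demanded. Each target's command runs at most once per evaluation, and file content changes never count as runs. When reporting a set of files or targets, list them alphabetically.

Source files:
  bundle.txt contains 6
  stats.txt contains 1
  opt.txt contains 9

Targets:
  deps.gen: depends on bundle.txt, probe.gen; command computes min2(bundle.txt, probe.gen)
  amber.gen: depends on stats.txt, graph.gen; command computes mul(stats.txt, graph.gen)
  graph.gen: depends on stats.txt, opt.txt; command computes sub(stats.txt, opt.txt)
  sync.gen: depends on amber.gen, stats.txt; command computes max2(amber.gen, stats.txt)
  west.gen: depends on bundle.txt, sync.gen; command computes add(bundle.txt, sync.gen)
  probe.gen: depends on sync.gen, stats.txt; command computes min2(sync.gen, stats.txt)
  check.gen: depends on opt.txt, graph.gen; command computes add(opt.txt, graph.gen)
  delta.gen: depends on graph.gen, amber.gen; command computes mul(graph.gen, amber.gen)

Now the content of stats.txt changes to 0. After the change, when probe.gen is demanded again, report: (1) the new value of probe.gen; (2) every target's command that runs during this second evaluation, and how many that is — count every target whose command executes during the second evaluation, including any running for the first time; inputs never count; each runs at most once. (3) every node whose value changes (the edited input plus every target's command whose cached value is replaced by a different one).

Demanding probe.gen again yields 0.
4 target commands run: amber.gen, graph.gen, probe.gen, sync.gen.
The nodes whose values change: amber.gen, graph.gen, probe.gen, stats.txt, sync.gen.

First demand of the output computes:
  graph.gen = sub(1, 9) = -8
  amber.gen = mul(1, -8) = -8
  sync.gen = max2(-8, 1) = 1
  probe.gen = min2(1, 1) = 1

After the edit, cleaning proceeds:
  graph.gen: a read changed (stats.txt 1->0) — executes, giving -9.
  amber.gen: a read changed (stats.txt 1->0; graph.gen -8->-9) — executes, giving 0.
  sync.gen: a read changed (amber.gen -8->0; stats.txt 1->0) — executes, giving 0.
  probe.gen: a read changed (sync.gen 1->0; stats.txt 1->0) — executes, giving 0.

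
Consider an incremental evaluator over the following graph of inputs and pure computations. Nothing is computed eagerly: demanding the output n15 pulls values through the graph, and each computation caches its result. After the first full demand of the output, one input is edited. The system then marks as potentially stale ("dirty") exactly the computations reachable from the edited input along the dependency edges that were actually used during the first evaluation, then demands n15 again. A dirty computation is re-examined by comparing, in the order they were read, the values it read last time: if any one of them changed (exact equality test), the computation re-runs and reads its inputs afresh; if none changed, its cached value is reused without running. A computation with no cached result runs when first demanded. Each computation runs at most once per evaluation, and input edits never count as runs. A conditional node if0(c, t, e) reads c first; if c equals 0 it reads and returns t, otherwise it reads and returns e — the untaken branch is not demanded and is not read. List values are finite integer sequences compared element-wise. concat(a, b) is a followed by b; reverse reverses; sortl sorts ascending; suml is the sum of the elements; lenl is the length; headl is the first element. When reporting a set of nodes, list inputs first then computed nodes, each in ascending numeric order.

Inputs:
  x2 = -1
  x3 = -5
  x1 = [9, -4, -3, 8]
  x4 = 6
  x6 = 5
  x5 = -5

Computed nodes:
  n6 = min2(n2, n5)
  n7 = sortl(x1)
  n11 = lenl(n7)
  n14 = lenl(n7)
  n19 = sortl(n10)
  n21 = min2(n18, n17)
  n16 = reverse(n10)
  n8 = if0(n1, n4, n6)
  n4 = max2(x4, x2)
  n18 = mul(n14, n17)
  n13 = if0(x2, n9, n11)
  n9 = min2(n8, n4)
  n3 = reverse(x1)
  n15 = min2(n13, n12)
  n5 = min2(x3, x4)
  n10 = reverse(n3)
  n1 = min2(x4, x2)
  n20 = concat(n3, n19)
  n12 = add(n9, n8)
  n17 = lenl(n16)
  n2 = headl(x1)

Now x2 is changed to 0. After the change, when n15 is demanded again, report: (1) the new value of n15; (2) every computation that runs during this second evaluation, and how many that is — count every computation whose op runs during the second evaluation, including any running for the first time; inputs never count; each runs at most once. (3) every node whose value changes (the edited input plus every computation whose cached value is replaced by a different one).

n15 now evaluates to 6.
Run set: n1, n4, n8, n9, n12, n13, n15 (7 run).
Changed values: x2, n1, n8, n9, n12, n13, n15.

Initial pass — values computed on the first demand:
  n1 = min2(6, -1) = -1
  n2 = headl([9, -4, -3, 8]) = 9
  n4 = max2(6, -1) = 6
  n5 = min2(-5, 6) = -5
  n6 = min2(9, -5) = -5
  n7 = sortl([9, -4, -3, 8]) = [-4, -3, 8, 9]
  n8 = if0(n1=-1 -> else branch n6) = -5
  n9 = min2(-5, 6) = -5
  n11 = lenl([-4, -3, 8, 9]) = 4
  n12 = add(-5, -5) = -10
  n13 = if0(x2=-1 -> else branch n11) = 4
  n15 = min2(4, -10) = -10

Second demand — change propagation:
  n1: re-runs because x2 -1->0; new result 0.
  n4: re-runs because x2 -1->0; new result 6 (unchanged).
  n8: re-runs because n1 -1->0; new result 6.
  n9: re-runs because n8 -5->6; new result 6.
  n12: re-runs because n9 -5->6; n8 -5->6; new result 12.
  n13: re-runs because x2 -1->0; new result 6.
  n15: re-runs because n13 4->6; n12 -10->12; new result 6.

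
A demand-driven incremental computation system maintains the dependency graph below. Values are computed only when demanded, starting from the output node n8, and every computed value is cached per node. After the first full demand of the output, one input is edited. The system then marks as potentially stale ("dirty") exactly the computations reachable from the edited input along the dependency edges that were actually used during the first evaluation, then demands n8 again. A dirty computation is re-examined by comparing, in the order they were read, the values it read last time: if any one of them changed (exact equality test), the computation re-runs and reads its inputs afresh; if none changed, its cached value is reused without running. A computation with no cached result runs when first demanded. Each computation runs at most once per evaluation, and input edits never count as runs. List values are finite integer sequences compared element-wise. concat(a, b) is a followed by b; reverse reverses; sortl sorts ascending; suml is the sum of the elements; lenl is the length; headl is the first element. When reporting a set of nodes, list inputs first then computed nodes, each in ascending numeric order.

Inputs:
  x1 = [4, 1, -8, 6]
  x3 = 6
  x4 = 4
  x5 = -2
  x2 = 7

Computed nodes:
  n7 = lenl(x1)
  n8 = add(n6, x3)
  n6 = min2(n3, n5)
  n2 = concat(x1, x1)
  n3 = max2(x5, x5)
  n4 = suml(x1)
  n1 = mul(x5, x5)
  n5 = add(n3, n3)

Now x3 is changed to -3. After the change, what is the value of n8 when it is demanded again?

First evaluation (everything demanded from the output):
  n3 = max2(-2, -2) = -2
  n5 = add(-2, -2) = -4
  n6 = min2(-2, -4) = -4
  n8 = add(-4, 6) = 2

Propagation after the edit:
  n8: runs — x3 6->-3; result -7.

New value of n8: -7.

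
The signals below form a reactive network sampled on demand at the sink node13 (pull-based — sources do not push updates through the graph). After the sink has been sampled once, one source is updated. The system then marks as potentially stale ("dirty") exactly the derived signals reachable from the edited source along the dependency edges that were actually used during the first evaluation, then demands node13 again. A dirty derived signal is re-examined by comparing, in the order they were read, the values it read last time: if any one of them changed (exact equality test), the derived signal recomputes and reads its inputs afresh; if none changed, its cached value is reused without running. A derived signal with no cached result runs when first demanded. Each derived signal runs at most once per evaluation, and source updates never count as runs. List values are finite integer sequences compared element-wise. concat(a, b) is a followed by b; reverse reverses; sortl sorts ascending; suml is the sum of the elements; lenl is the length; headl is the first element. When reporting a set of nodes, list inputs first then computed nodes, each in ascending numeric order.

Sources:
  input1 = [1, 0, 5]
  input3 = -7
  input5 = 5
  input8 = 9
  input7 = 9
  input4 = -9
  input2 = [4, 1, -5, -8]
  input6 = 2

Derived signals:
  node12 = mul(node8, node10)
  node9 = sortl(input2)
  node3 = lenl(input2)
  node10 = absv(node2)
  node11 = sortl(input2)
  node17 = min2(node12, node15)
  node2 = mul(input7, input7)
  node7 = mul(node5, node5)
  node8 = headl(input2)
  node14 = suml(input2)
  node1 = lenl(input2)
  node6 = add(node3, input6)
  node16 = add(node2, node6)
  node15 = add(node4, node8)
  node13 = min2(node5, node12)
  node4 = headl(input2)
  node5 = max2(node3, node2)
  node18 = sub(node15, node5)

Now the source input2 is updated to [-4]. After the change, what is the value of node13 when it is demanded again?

node13 now evaluates to -324.

Initial pass — values computed on the first demand:
  node2 = mul(9, 9) = 81
  node3 = lenl([4, 1, -5, -8]) = 4
  node5 = max2(4, 81) = 81
  node8 = headl([4, 1, -5, -8]) = 4
  node10 = absv(81) = 81
  node12 = mul(4, 81) = 324
  node13 = min2(81, 324) = 81

Second demand — change propagation:
  node3: re-runs because input2 [4, 1, -5, -8]->[-4]; new result 1.
  node5: re-runs because node3 4->1; new result 81 (unchanged).
  node8: re-runs because input2 [4, 1, -5, -8]->[-4]; new result -4.
  node12: re-runs because node8 4->-4; new result -324.
  node13: re-runs because node12 324->-324; new result -324.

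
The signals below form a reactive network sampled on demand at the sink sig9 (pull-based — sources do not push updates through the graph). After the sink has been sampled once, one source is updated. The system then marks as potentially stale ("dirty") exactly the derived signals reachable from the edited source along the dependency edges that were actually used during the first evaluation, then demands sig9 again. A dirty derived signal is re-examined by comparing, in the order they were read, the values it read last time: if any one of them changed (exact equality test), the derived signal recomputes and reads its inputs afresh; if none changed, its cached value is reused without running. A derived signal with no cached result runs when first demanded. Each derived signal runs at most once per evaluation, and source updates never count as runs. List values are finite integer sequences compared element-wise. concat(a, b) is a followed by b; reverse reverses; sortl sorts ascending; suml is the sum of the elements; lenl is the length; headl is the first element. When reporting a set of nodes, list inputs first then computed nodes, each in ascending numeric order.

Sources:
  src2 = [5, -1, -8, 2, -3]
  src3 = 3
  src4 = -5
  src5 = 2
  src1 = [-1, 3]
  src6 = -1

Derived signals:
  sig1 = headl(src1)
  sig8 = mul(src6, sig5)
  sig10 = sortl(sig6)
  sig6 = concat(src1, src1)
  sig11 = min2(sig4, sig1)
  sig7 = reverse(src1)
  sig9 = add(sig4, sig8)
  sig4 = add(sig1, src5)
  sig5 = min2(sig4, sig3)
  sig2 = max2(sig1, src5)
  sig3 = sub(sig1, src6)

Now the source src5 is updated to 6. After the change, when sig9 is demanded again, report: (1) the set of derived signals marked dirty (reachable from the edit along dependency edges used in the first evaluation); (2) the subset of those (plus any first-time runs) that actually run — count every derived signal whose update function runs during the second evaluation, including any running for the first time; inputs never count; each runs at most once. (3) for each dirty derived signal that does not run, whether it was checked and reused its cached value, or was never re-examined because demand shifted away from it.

Initial pass — values computed on the first demand:
  sig1 = headl([-1, 3]) = -1
  sig3 = sub(-1, -1) = 0
  sig4 = add(-1, 2) = 1
  sig5 = min2(1, 0) = 0
  sig8 = mul(-1, 0) = 0
  sig9 = add(1, 0) = 1

Second demand — change propagation:
  sig4: re-runs because src5 2->6; new result 5.
  sig5: re-runs because sig4 1->5; new result 0 (unchanged).
  sig8: re-examined; everything it read last time is the same (src6 unchanged, sig5 unchanged) — cache 0 kept, no run.
  sig9: re-runs because sig4 1->5; new result 5.

The important point: at sig8 every value read last time is unchanged, so the dirty flag clears without a run.

Dirty set: sig4, sig5, sig8, sig9.
Run set: sig4, sig5, sig9 (3 run).
Re-examined without running (cache reused): sig8.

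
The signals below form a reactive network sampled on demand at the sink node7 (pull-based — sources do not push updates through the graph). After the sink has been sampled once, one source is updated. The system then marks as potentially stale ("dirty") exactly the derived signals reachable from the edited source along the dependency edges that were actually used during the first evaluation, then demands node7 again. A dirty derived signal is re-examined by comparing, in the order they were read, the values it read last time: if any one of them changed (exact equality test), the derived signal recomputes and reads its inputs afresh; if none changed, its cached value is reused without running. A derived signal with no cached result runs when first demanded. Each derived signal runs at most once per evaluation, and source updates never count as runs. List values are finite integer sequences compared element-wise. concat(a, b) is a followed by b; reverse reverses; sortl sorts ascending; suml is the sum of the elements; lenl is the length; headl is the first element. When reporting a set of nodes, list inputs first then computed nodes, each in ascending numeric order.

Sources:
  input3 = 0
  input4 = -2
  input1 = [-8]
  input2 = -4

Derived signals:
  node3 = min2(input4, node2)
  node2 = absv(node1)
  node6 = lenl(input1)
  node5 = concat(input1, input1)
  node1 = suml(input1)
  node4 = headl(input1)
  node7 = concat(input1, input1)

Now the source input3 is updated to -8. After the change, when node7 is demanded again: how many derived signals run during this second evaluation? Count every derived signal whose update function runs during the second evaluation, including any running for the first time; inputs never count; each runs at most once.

Run set: none (0 run).
The important point: nothing the output needs ever reads input3, so the edit is invisible to it.

Initial pass — values computed on the first demand:
  node7 = concat([-8], [-8]) = [-8, -8]

Second demand — change propagation:
  no demanded computation ever read input3, so the edit dirties nothing and nothing runs.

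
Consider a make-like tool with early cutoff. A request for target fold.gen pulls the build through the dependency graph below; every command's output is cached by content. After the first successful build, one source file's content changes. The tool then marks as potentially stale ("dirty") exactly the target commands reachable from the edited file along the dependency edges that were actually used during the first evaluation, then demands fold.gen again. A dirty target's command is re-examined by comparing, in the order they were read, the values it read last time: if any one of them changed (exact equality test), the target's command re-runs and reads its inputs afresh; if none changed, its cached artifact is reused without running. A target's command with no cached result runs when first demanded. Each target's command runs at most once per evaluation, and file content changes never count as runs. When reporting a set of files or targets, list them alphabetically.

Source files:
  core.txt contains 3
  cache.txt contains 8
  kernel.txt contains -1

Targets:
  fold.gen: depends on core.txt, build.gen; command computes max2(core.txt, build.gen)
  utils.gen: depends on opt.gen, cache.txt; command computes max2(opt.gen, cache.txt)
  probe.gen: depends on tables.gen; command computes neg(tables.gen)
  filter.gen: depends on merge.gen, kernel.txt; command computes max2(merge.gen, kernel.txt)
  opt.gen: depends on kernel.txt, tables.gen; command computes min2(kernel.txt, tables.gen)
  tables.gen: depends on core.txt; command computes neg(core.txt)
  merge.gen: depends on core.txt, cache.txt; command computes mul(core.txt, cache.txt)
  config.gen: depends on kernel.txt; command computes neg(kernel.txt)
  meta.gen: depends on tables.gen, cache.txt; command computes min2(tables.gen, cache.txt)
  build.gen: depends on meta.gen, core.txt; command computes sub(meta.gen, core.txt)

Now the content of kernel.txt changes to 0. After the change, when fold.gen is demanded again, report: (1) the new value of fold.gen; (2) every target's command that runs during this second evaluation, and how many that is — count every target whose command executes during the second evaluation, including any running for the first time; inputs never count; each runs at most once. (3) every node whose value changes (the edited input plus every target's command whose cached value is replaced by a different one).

Demanding fold.gen again yields 3.
0 target commands run: none.
The nodes whose values change: kernel.txt.
Note the shortcut — kernel.txt feeds only undemanded nodes, so no recomputation happens.

First demand of the output computes:
  tables.gen = neg(3) = -3
  meta.gen = min2(-3, 8) = -3
  build.gen = sub(-3, 3) = -6
  fold.gen = max2(3, -6) = 3

After the edit, cleaning proceeds:
  kernel.txt only reaches undemanded nodes; the second demand re-runs nothing.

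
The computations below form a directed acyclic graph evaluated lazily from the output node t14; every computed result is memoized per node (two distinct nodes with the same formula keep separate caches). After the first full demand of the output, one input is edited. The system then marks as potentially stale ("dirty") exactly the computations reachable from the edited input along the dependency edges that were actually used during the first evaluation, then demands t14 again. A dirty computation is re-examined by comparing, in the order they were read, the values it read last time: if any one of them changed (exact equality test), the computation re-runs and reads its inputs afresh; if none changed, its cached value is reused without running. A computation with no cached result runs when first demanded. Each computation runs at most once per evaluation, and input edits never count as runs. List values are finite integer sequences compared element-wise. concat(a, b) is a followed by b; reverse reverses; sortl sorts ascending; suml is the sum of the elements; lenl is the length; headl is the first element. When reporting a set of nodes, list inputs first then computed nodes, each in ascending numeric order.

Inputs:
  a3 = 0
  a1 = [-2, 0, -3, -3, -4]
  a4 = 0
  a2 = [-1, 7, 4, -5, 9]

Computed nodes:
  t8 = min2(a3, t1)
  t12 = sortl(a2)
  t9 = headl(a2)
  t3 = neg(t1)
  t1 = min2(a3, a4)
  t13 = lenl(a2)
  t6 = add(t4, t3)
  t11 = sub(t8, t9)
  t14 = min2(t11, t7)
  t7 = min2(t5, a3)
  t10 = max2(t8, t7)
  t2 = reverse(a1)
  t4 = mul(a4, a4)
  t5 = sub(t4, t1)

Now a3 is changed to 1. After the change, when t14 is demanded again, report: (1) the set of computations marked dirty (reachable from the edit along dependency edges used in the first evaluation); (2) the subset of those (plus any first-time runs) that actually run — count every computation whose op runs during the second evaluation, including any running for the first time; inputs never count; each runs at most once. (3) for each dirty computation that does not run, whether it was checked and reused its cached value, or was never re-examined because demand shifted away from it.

The edit dirties: t1, t5, t7, t8, t11, t14.
3 computations run: t1, t7, t8.
Cache hits after checking: t5, t11, t14.
Note where the cutoff bites: t5 is checked, finds nothing changed, and keeps its cache.

First demand of the output computes:
  t1 = min2(0, 0) = 0
  t4 = mul(0, 0) = 0
  t5 = sub(0, 0) = 0
  t7 = min2(0, 0) = 0
  t8 = min2(0, 0) = 0
  t9 = headl([-1, 7, 4, -5, 9]) = -1
  t11 = sub(0, -1) = 1
  t14 = min2(1, 0) = 0

After the edit, cleaning proceeds:
  t1: a read changed (a3 0->1) — executes, giving 0 — identical to its old value.
  t5: dirty, but its reads are unchanged (t4 unchanged, t1 unchanged); cached 0 stands.
  t7: a read changed (a3 0->1) — executes, giving 0 — identical to its old value.
  t8: a read changed (a3 0->1) — executes, giving 0 — identical to its old value.
  t11: dirty, but its reads are unchanged (t8 unchanged, t9 unchanged); cached 1 stands.
  t14: dirty, but its reads are unchanged (t11 unchanged, t7 unchanged); cached 0 stands.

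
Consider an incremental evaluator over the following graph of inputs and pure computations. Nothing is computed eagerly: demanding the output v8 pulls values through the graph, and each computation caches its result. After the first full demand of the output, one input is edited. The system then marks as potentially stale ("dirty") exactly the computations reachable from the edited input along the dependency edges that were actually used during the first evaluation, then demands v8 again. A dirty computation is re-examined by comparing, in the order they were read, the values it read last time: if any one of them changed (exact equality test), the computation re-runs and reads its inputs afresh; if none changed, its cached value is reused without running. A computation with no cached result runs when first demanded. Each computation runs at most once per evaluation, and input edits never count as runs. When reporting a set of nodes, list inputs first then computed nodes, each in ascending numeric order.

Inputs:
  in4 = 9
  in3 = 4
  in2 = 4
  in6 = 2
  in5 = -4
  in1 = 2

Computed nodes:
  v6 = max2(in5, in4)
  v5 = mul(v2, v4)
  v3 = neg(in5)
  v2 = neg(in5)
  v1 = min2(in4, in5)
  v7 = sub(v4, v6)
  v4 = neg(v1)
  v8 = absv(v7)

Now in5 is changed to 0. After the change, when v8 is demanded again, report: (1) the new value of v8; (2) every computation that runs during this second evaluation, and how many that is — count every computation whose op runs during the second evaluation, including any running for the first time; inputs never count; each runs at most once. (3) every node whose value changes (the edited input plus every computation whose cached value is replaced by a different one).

Initial pass — values computed on the first demand:
  v1 = min2(9, -4) = -4
  v4 = neg(-4) = 4
  v6 = max2(-4, 9) = 9
  v7 = sub(4, 9) = -5
  v8 = absv(-5) = 5

Second demand — change propagation:
  v1: re-runs because in5 -4->0; new result 0.
  v4: re-runs because v1 -4->0; new result 0.
  v6: re-runs because in5 -4->0; new result 9 (unchanged).
  v7: re-runs because v4 4->0; new result -9.
  v8: re-runs because v7 -5->-9; new result 9.

v8 now evaluates to 9.
Run set: v1, v4, v6, v7, v8 (5 run).
Changed values: in5, v1, v4, v7, v8.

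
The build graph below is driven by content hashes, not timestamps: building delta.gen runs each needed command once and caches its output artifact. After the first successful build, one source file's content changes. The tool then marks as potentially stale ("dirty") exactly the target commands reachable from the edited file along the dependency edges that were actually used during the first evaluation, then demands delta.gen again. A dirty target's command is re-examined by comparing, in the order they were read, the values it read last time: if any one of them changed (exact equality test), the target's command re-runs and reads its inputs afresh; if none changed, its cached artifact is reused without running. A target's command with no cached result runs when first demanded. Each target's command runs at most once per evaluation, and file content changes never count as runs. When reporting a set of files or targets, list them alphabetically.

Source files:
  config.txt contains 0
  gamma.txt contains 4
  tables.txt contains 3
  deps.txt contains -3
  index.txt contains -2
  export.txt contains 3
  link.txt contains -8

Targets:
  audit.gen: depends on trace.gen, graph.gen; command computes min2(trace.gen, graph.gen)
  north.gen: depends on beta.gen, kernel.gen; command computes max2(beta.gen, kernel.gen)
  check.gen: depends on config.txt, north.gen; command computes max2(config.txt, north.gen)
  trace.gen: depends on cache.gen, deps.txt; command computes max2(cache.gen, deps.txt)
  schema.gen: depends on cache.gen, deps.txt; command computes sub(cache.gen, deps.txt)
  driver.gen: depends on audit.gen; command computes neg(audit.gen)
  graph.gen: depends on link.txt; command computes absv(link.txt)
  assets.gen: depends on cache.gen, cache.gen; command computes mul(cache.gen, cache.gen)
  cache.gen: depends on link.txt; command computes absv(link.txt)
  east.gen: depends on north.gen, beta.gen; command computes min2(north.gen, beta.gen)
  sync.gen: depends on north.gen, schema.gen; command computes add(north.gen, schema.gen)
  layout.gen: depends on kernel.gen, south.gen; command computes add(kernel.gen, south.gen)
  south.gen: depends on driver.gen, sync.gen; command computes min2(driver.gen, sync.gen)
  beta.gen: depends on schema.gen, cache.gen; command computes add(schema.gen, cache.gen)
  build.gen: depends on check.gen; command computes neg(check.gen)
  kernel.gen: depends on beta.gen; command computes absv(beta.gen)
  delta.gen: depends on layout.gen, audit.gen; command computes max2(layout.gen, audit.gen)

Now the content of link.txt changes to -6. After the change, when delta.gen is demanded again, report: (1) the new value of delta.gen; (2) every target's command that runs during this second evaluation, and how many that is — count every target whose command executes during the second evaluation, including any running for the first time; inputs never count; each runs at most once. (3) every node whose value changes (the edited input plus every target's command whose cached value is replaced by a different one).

delta.gen now evaluates to 9.
Run set: audit.gen, beta.gen, cache.gen, delta.gen, driver.gen, graph.gen, kernel.gen, layout.gen, north.gen, schema.gen, south.gen, sync.gen, trace.gen (13 run).
Changed values: audit.gen, beta.gen, cache.gen, delta.gen, driver.gen, graph.gen, kernel.gen, layout.gen, link.txt, north.gen, schema.gen, south.gen, sync.gen, trace.gen.

Initial pass — values computed on the first demand:
  cache.gen = absv(-8) = 8
  graph.gen = absv(-8) = 8
  schema.gen = sub(8, -3) = 11
  beta.gen = add(11, 8) = 19
  kernel.gen = absv(19) = 19
  north.gen = max2(19, 19) = 19
  sync.gen = add(19, 11) = 30
  trace.gen = max2(8, -3) = 8
  audit.gen = min2(8, 8) = 8
  driver.gen = neg(8) = -8
  south.gen = min2(-8, 30) = -8
  layout.gen = add(19, -8) = 11
  delta.gen = max2(11, 8) = 11

Second demand — change propagation:
  cache.gen: re-runs because link.txt -8->-6; new result 6.
  graph.gen: re-runs because link.txt -8->-6; new result 6.
  schema.gen: re-runs because cache.gen 8->6; new result 9.
  beta.gen: re-runs because schema.gen 11->9; cache.gen 8->6; new result 15.
  kernel.gen: re-runs because beta.gen 19->15; new result 15.
  north.gen: re-runs because beta.gen 19->15; kernel.gen 19->15; new result 15.
  sync.gen: re-runs because north.gen 19->15; schema.gen 11->9; new result 24.
  trace.gen: re-runs because cache.gen 8->6; new result 6.
  audit.gen: re-runs because trace.gen 8->6; graph.gen 8->6; new result 6.
  driver.gen: re-runs because audit.gen 8->6; new result -6.
  south.gen: re-runs because driver.gen -8->-6; sync.gen 30->24; new result -6.
  layout.gen: re-runs because kernel.gen 19->15; south.gen -8->-6; new result 9.
  delta.gen: re-runs because layout.gen 11->9; audit.gen 8->6; new result 9.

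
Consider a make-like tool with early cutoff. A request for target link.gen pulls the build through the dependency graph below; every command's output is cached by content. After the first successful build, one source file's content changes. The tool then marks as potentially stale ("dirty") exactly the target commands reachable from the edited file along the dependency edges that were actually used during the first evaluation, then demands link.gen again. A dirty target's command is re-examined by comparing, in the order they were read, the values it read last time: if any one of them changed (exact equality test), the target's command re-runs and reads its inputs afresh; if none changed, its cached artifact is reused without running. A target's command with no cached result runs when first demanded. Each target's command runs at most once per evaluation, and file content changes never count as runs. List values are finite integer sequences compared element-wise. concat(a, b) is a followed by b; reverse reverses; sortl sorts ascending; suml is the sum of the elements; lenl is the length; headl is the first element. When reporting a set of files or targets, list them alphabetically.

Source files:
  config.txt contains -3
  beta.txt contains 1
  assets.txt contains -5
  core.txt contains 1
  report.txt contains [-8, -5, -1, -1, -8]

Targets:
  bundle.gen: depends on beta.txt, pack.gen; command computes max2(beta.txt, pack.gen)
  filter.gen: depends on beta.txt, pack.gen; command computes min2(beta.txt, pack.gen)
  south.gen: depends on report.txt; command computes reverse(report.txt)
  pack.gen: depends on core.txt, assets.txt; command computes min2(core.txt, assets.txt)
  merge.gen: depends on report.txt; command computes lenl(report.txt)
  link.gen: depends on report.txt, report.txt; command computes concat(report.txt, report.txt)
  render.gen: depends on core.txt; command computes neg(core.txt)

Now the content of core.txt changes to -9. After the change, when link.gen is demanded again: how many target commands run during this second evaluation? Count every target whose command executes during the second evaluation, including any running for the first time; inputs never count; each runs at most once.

0 target commands run: none.
Note the shortcut — core.txt feeds only undemanded nodes, so no recomputation happens.

First demand of the output computes:
  link.gen = concat([-8, -5, -1, -1, -8], [-8, -5, -1, -1, -8]) = [-8, -5, -1, -1, -8, -8, -5, -1, -1, -8]

After the edit, cleaning proceeds:
  core.txt only reaches undemanded nodes; the second demand re-runs nothing.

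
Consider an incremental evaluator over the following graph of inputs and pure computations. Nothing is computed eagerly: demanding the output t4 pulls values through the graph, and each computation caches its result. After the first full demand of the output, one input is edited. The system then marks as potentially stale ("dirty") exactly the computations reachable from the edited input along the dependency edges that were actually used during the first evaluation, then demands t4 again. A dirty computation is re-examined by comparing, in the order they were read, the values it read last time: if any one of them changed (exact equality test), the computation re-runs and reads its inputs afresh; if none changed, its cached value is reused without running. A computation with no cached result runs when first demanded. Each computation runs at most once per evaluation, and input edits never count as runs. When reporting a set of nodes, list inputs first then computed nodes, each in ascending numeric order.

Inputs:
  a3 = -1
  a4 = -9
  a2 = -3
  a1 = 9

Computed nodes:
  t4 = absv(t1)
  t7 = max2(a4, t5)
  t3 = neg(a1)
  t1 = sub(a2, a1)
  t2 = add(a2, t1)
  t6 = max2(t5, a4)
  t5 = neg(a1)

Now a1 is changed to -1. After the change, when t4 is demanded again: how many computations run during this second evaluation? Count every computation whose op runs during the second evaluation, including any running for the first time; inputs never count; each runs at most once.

Run set: t1, t4 (2 run).

Initial pass — values computed on the first demand:
  t1 = sub(-3, 9) = -12
  t4 = absv(-12) = 12

Second demand — change propagation:
  t1: re-runs because a1 9->-1; new result -2.
  t4: re-runs because t1 -12->-2; new result 2.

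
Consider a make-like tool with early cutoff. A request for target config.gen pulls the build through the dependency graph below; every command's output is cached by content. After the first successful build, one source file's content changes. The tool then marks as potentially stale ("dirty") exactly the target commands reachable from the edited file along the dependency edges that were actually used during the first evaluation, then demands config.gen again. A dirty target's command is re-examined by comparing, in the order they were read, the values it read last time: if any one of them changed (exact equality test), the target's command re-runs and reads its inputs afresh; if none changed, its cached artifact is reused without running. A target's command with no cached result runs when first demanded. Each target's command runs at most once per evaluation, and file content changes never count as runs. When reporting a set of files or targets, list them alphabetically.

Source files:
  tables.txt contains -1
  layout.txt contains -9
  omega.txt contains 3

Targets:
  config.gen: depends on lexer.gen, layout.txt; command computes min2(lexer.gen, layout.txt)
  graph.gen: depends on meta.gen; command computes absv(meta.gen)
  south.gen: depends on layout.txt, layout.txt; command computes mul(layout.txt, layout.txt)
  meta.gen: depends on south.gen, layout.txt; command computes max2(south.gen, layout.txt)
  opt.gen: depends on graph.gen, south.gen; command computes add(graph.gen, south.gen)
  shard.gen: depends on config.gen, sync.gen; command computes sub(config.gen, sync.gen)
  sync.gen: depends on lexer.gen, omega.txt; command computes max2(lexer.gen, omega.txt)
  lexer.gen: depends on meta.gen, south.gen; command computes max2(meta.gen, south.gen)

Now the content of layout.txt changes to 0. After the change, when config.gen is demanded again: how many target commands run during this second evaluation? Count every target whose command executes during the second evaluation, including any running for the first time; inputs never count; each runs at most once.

4 target commands run: config.gen, lexer.gen, meta.gen, south.gen.

First demand of the output computes:
  south.gen = mul(-9, -9) = 81
  meta.gen = max2(81, -9) = 81
  lexer.gen = max2(81, 81) = 81
  config.gen = min2(81, -9) = -9

After the edit, cleaning proceeds:
  south.gen: a read changed (layout.txt -9->0; layout.txt -9->0) — executes, giving 0.
  meta.gen: a read changed (south.gen 81->0; layout.txt -9->0) — executes, giving 0.
  lexer.gen: a read changed (meta.gen 81->0; south.gen 81->0) — executes, giving 0.
  config.gen: a read changed (lexer.gen 81->0; layout.txt -9->0) — executes, giving 0.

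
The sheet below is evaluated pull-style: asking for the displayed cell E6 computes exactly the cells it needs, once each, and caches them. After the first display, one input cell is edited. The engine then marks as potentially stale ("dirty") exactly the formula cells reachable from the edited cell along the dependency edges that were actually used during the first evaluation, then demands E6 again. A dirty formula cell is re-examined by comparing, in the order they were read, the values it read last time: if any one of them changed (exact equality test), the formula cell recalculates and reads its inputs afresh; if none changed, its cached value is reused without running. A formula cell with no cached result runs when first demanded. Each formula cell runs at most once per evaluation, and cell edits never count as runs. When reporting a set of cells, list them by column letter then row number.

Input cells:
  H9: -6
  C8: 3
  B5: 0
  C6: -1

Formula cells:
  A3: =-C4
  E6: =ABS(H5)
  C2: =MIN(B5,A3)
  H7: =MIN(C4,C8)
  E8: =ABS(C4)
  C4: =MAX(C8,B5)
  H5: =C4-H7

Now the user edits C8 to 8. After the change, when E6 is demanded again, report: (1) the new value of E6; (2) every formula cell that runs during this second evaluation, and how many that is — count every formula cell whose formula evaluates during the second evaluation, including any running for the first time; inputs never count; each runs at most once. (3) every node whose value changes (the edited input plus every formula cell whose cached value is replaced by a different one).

First demand of the output computes:
  C4 = MAX(3, 0) = 3
  H7 = MIN(3, 3) = 3
  H5 = 3 - 3 = 0
  E6 = ABS(0) = 0

After the edit, cleaning proceeds:
  C4: a read changed (C8 3->8) — executes, giving 8.
  H7: a read changed (C4 3->8; C8 3->8) — executes, giving 8.
  H5: a read changed (C4 3->8; H7 3->8) — executes, giving 0 — identical to its old value.
  E6: dirty, but its reads are unchanged (H5 unchanged); cached 0 stands.

Note the absorption at H5: it re-runs yet its value is the same, leaving the output's value untouched.

Demanding E6 again yields 0.
3 formula cells run: C4, H5, H7.
The nodes whose values change: C4, C8, H7.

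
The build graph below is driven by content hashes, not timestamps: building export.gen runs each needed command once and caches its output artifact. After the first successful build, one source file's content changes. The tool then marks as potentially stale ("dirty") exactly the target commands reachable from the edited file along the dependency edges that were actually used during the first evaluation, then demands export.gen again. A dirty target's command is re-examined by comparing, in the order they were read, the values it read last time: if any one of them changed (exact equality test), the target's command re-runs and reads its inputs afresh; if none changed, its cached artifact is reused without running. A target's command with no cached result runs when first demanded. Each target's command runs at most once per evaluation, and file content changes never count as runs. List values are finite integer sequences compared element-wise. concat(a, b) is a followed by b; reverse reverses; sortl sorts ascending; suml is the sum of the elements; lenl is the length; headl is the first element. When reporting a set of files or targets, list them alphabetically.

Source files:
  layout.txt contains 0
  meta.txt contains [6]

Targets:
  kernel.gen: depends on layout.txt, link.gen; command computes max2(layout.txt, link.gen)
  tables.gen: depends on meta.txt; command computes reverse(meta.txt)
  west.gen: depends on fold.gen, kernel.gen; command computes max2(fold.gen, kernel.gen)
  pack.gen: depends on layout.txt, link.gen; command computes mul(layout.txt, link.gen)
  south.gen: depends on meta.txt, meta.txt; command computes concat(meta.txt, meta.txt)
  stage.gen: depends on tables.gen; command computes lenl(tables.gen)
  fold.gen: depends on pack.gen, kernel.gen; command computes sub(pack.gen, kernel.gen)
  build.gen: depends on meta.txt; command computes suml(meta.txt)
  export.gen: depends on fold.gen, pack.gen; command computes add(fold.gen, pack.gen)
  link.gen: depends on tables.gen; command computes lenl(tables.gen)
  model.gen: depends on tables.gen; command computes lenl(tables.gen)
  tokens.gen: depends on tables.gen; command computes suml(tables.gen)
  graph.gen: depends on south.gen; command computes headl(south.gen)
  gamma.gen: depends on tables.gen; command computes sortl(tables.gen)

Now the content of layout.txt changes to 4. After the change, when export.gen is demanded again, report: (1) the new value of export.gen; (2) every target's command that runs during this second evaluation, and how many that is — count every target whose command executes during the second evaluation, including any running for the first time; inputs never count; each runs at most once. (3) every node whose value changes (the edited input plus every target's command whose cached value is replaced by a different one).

Initial pass — values computed on the first demand:
  tables.gen = reverse([6]) = [6]
  link.gen = lenl([6]) = 1
  kernel.gen = max2(0, 1) = 1
  pack.gen = mul(0, 1) = 0
  fold.gen = sub(0, 1) = -1
  export.gen = add(-1, 0) = -1

Second demand — change propagation:
  kernel.gen: re-runs because layout.txt 0->4; new result 4.
  pack.gen: re-runs because layout.txt 0->4; new result 4.
  fold.gen: re-runs because pack.gen 0->4; kernel.gen 1->4; new result 0.
  export.gen: re-runs because fold.gen -1->0; pack.gen 0->4; new result 4.

export.gen now evaluates to 4.
Run set: export.gen, fold.gen, kernel.gen, pack.gen (4 run).
Changed values: export.gen, fold.gen, kernel.gen, layout.txt, pack.gen.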